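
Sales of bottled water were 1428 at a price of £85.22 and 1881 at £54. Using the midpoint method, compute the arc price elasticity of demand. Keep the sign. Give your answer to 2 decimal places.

ΔQ = 1881 − 1428 = 453; ΔP = 54 − 85.22 = -31.22.
Midpoints: P̄ = 69.61, Q̄ = 1654.5.
ε = (ΔQ/ΔP)(P̄/Q̄) = (453/-31.22)(69.61/1654.5).

-0.61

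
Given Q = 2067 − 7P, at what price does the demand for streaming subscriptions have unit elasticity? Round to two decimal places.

For linear demand Q = a − bP, ε = −bP/(a − bP). |ε| = 1 when bP = a − bP, i.e. P = a/(2b).
P = 2067/(2·7) = 2067/14 = 147.6429.

147.64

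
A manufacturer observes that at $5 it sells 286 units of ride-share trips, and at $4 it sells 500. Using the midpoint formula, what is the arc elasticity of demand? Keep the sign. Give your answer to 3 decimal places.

-2.450

ΔQ = 500 − 286 = 214; ΔP = 4 − 5 = -1.
Midpoints: P̄ = 4.50, Q̄ = 393.0.
ε = (ΔQ/ΔP)(P̄/Q̄) = (214/-1)(4.50/393.0).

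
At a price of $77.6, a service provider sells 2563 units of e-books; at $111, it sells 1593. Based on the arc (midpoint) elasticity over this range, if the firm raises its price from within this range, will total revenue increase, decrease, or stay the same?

decrease

Arc ε = (-970/33.4)(94.30/2078.0) ≈ -1.318.
|ε| = 1.32 > 1, so demand is elastic. A price rise therefore reduces total revenue.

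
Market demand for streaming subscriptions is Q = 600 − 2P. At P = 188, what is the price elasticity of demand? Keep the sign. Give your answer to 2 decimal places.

At P = 188, Q = 224.
dQ/dP = −2.
ε = (dQ/dP)(P/Q) = (-2)(188/224).
|ε| > 1, so demand is elastic at this price.

-1.68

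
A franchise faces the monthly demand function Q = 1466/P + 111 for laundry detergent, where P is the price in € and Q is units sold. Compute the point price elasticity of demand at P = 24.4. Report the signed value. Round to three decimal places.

-0.351

At P = 24.4, Q = 171.082.
dQ/dP = −1466/P² = -2.462.
ε = (dQ/dP)(P/Q) = (-2.462)(24.4/171.082).
|ε| < 1, so demand is inelastic at this price.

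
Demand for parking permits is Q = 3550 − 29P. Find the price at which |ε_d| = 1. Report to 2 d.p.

61.21

For linear demand Q = a − bP, ε = −bP/(a − bP). |ε| = 1 when bP = a − bP, i.e. P = a/(2b).
P = 3550/(2·29) = 3550/58 = 61.2069.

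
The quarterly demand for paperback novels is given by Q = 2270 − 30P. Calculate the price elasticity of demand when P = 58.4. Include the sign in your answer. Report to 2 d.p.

At P = 58.4, Q = 518.
dQ/dP = −30.
ε = (dQ/dP)(P/Q) = (-30)(58.4/518).
|ε| > 1, so demand is elastic at this price.

-3.38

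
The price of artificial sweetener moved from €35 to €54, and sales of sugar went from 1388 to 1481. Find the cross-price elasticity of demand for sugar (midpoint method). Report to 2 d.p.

0.15

ΔQ_x = 1481 − 1388 = 93; ΔP_y = 54 − 35 = 19.
Midpoints: P̄_y = 44.50, Q̄_x = 1434.5.
ε_xy = (ΔQ_x/ΔP_y)(P̄_y/Q̄_x) = (93/19)(44.50/1434.5).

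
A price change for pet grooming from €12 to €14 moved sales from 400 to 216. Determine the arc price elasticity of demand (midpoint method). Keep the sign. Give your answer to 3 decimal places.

ΔQ = 216 − 400 = -184; ΔP = 14 − 12 = 2.
Midpoints: P̄ = 13.00, Q̄ = 308.0.
ε = (ΔQ/ΔP)(P̄/Q̄) = (-184/2)(13.00/308.0).

-3.883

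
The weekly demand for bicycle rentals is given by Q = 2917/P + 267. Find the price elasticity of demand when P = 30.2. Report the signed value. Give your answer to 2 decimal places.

At P = 30.2, Q = 363.589.
dQ/dP = −2917/P² = -3.198.
ε = (dQ/dP)(P/Q) = (-3.198)(30.2/363.589).
|ε| < 1, so demand is inelastic at this price.

-0.27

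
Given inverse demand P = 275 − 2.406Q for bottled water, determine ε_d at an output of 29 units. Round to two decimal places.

At Q = 29, P = 275 − 2.406(29) = 205.23.
dP/dQ = −2.406, so dQ/dP = 1/(−2.406) = -0.416.
ε = (dQ/dP)(P/Q) = (-0.416)(205.23/29).

-2.94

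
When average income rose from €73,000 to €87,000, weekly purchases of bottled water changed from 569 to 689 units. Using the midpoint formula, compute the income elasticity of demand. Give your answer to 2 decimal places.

1.09

ΔQ = 120, ΔI = 14000. Midpoints: Ī = 80,000, Q̄ = 629.0.
ε_I = (ΔQ/ΔI)(Ī/Q̄) = (120/14000)(80000/629.0).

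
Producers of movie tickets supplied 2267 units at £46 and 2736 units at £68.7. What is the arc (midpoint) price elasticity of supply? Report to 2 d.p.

0.47

ΔQ = 2736 − 2267 = 469; ΔP = 68.7 − 46 = 22.7.
Midpoints: P̄ = 57.35, Q̄ = 2501.5.
ε_s = (ΔQ/ΔP)(P̄/Q̄) = (469/22.7)(57.35/2501.5).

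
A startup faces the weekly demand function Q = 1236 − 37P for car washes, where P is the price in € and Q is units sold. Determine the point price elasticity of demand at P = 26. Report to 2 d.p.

-3.51

At P = 26, Q = 274.
dQ/dP = −37.
ε = (dQ/dP)(P/Q) = (-37)(26/274).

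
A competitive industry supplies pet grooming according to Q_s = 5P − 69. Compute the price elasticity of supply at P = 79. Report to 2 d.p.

1.21

At P = 79, Q_s = 326.
dQ_s/dP = 5.
ε_s = (dQ_s/dP)(P/Q_s) = (5)(79/326).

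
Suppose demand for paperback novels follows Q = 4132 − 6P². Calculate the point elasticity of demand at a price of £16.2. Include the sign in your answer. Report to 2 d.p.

At P = 16.2, Q = 2557.360.
dQ/dP = −12P = -194.400.
ε = (dQ/dP)(P/Q) = (-194.400)(16.2/2557.360).

-1.23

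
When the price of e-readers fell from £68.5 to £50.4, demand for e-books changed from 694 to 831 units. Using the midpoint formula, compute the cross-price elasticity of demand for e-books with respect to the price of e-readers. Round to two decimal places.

-0.59

ΔQ_x = 831 − 694 = 137; ΔP_y = 50.4 − 68.5 = -18.1.
Midpoints: P̄_y = 59.45, Q̄_x = 762.5.
ε_xy = (ΔQ_x/ΔP_y)(P̄_y/Q̄_x) = (137/-18.1)(59.45/762.5).
ε_xy < 0, so the goods are complements.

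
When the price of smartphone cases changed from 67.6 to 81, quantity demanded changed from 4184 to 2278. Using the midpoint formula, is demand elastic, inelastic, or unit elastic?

elastic

Arc ε ≈ -3.271.
|ε| = 3.27 > 1.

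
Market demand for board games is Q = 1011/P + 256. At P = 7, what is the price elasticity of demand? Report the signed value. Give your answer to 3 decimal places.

At P = 7, Q = 400.429.
dQ/dP = −1011/P² = -20.633.
ε = (dQ/dP)(P/Q) = (-20.633)(7/400.429).

-0.361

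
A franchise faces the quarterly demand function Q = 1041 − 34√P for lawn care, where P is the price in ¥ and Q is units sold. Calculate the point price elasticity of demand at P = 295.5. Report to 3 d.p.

At P = 295.5, Q = 456.536.
dQ/dP = −34/(2√P) = -0.989.
ε = (dQ/dP)(P/Q) = (-0.989)(295.5/456.536).

-0.640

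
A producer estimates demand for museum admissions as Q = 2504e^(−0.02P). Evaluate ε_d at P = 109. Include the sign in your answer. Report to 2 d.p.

At P = 109, Q = 283.056.
dQ/dP = −0.02·2504e^(−0.02P) = −0.02Q = -5.661.
ε = (dQ/dP)(P/Q) = (-5.661)(109/283.056).

-2.18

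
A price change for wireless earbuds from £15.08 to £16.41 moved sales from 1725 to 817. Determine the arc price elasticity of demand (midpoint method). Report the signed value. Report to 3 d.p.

-8.457

ΔQ = 817 − 1725 = -908; ΔP = 16.41 − 15.08 = 1.33.
Midpoints: P̄ = 15.75, Q̄ = 1271.0.
ε = (ΔQ/ΔP)(P̄/Q̄) = (-908/1.33)(15.75/1271.0).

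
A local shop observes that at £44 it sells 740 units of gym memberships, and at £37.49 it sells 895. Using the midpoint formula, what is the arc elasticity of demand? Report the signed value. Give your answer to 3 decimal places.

-1.187

ΔQ = 895 − 740 = 155; ΔP = 37.49 − 44 = -6.51.
Midpoints: P̄ = 40.75, Q̄ = 817.5.
ε = (ΔQ/ΔP)(P̄/Q̄) = (155/-6.51)(40.75/817.5).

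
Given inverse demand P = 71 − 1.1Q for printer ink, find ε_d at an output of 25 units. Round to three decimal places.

At Q = 25, P = 71 − 1.1(25) = 43.50.
dP/dQ = −1.1, so dQ/dP = 1/(−1.1) = -0.909.
ε = (dQ/dP)(P/Q) = (-0.909)(43.50/25).

-1.582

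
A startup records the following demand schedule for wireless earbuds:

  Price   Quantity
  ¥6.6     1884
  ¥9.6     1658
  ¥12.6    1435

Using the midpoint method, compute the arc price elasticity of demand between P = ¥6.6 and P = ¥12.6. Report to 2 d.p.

-0.43

At P = 6.6, Q = 1884; at P = 12.6, Q = 1435.
ΔQ = -449, ΔP = 6.0. Midpoints: P̄ = 9.60, Q̄ = 1659.5.
ε = (ΔQ/ΔP)(P̄/Q̄) = (-449/6.0)(9.60/1659.5).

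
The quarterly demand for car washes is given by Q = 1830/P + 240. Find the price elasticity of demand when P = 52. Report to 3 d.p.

At P = 52, Q = 275.192.
dQ/dP = −1830/P² = -0.677.
ε = (dQ/dP)(P/Q) = (-0.677)(52/275.192).
|ε| < 1, so demand is inelastic at this price.

-0.128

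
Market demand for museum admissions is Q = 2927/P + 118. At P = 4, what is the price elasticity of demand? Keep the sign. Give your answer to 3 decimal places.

At P = 4, Q = 849.750.
dQ/dP = −2927/P² = -182.938.
ε = (dQ/dP)(P/Q) = (-182.938)(4/849.750).
|ε| < 1, so demand is inelastic at this price.

-0.861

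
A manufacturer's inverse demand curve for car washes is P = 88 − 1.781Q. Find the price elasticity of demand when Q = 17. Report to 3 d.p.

At Q = 17, P = 88 − 1.781(17) = 57.72.
dP/dQ = −1.781, so dQ/dP = 1/(−1.781) = -0.561.
ε = (dQ/dP)(P/Q) = (-0.561)(57.72/17).

-1.906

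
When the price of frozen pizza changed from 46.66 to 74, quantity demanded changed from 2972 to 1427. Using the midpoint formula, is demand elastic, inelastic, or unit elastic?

Arc ε ≈ -1.550.
|ε| = 1.55 > 1.

elastic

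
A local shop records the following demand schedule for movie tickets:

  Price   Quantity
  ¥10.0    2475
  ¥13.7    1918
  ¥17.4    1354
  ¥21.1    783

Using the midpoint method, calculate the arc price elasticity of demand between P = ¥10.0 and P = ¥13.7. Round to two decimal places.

-0.81

At P = 10.0, Q = 2475; at P = 13.7, Q = 1918.
ΔQ = -557, ΔP = 3.7. Midpoints: P̄ = 11.85, Q̄ = 2196.5.
ε = (ΔQ/ΔP)(P̄/Q̄) = (-557/3.7)(11.85/2196.5).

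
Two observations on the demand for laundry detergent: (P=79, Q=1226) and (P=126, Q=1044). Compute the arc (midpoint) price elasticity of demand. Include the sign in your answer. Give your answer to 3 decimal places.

ΔQ = 1044 − 1226 = -182; ΔP = 126 − 79 = 47.
Midpoints: P̄ = 102.50, Q̄ = 1135.0.
ε = (ΔQ/ΔP)(P̄/Q̄) = (-182/47)(102.50/1135.0).

-0.350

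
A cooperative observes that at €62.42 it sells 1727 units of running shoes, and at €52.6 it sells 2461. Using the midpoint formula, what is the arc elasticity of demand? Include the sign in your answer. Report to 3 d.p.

-2.053

ΔQ = 2461 − 1727 = 734; ΔP = 52.6 − 62.42 = -9.82.
Midpoints: P̄ = 57.51, Q̄ = 2094.0.
ε = (ΔQ/ΔP)(P̄/Q̄) = (734/-9.82)(57.51/2094.0).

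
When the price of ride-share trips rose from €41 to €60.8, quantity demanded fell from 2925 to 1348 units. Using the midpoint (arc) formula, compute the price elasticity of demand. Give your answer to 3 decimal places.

-1.897

ΔQ = 1348 − 2925 = -1577; ΔP = 60.8 − 41 = 19.8.
Midpoints: P̄ = 50.90, Q̄ = 2136.5.
ε = (ΔQ/ΔP)(P̄/Q̄) = (-1577/19.8)(50.90/2136.5).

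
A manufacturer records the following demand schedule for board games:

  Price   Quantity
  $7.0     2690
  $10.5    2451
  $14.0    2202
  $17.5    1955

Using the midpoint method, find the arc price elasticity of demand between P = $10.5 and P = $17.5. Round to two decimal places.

-0.45

At P = 10.5, Q = 2451; at P = 17.5, Q = 1955.
ΔQ = -496, ΔP = 7.0. Midpoints: P̄ = 14.00, Q̄ = 2203.0.
ε = (ΔQ/ΔP)(P̄/Q̄) = (-496/7.0)(14.00/2203.0).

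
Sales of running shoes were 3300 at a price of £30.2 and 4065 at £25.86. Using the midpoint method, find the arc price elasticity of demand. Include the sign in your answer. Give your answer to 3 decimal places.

-1.342

ΔQ = 4065 − 3300 = 765; ΔP = 25.86 − 30.2 = -4.34.
Midpoints: P̄ = 28.03, Q̄ = 3682.5.
ε = (ΔQ/ΔP)(P̄/Q̄) = (765/-4.34)(28.03/3682.5).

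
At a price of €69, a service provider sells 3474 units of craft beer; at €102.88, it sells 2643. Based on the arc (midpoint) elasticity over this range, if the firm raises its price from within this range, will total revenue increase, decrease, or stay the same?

Arc ε = (-831/33.88)(85.94/3058.5) ≈ -0.689.
|ε| = 0.69 < 1, so demand is inelastic. A price rise therefore raises total revenue.

increase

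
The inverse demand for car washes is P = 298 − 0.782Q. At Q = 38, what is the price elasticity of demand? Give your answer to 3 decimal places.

At Q = 38, P = 298 − 0.782(38) = 268.28.
dP/dQ = −0.782, so dQ/dP = 1/(−0.782) = -1.279.
ε = (dQ/dP)(P/Q) = (-1.279)(268.28/38).

-9.028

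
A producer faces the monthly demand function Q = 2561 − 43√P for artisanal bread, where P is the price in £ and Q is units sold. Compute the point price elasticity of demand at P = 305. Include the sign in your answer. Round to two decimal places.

At P = 305, Q = 1810.037.
dQ/dP = −43/(2√P) = -1.231.
ε = (dQ/dP)(P/Q) = (-1.231)(305/1810.037).

-0.21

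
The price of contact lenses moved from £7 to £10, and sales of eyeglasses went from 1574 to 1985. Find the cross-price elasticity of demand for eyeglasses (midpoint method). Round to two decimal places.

ΔQ_x = 1985 − 1574 = 411; ΔP_y = 10 − 7 = 3.
Midpoints: P̄_y = 8.50, Q̄_x = 1779.5.
ε_xy = (ΔQ_x/ΔP_y)(P̄_y/Q̄_x) = (411/3)(8.50/1779.5).

0.65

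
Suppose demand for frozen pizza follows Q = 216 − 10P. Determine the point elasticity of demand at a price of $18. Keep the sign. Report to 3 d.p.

-5.000

At P = 18, Q = 36.
dQ/dP = −10.
ε = (dQ/dP)(P/Q) = (-10)(18/36).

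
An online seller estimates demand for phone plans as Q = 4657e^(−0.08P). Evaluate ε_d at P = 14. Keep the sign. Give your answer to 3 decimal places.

-1.120

At P = 14, Q = 1519.485.
dQ/dP = −0.08·4657e^(−0.08P) = −0.08Q = -121.559.
ε = (dQ/dP)(P/Q) = (-121.559)(14/1519.485).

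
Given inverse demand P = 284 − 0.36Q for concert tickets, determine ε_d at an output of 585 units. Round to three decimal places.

-0.349

At Q = 585, P = 284 − 0.36(585) = 73.40.
dP/dQ = −0.36, so dQ/dP = 1/(−0.36) = -2.778.
ε = (dQ/dP)(P/Q) = (-2.778)(73.40/585).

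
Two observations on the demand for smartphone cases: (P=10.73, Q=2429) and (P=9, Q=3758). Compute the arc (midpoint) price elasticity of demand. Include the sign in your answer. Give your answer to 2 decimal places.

ΔQ = 3758 − 2429 = 1329; ΔP = 9 − 10.73 = -1.73.
Midpoints: P̄ = 9.87, Q̄ = 3093.5.
ε = (ΔQ/ΔP)(P̄/Q̄) = (1329/-1.73)(9.87/3093.5).

-2.45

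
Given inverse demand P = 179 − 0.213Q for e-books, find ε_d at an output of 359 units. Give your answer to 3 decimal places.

At Q = 359, P = 179 − 0.213(359) = 102.53.
dP/dQ = −0.213, so dQ/dP = 1/(−0.213) = -4.695.
ε = (dQ/dP)(P/Q) = (-4.695)(102.53/359).

-1.341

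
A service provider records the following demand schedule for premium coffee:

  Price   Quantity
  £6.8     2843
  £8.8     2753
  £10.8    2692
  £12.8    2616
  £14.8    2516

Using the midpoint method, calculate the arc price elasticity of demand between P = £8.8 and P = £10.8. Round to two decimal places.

At P = 8.8, Q = 2753; at P = 10.8, Q = 2692.
ΔQ = -61, ΔP = 2.0. Midpoints: P̄ = 9.80, Q̄ = 2722.5.
ε = (ΔQ/ΔP)(P̄/Q̄) = (-61/2.0)(9.80/2722.5).

-0.11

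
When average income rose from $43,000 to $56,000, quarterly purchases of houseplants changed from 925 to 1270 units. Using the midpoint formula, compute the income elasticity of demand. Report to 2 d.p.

1.20

ΔQ = 345, ΔI = 13000. Midpoints: Ī = 49,500, Q̄ = 1097.5.
ε_I = (ΔQ/ΔI)(Ī/Q̄) = (345/13000)(49500/1097.5).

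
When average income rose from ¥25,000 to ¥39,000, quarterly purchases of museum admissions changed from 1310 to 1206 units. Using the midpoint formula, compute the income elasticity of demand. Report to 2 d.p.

ΔQ = -104, ΔI = 14000. Midpoints: Ī = 32,000, Q̄ = 1258.0.
ε_I = (ΔQ/ΔI)(Ī/Q̄) = (-104/14000)(32000/1258.0).

-0.19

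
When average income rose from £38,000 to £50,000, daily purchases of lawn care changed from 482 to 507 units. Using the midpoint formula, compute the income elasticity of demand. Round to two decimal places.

ΔQ = 25, ΔI = 12000. Midpoints: Ī = 44,000, Q̄ = 494.5.
ε_I = (ΔQ/ΔI)(Ī/Q̄) = (25/12000)(44000/494.5).

0.19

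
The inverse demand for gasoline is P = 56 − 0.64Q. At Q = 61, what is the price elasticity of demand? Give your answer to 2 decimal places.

-0.43

At Q = 61, P = 56 − 0.64(61) = 16.96.
dP/dQ = −0.64, so dQ/dP = 1/(−0.64) = -1.562.
ε = (dQ/dP)(P/Q) = (-1.562)(16.96/61).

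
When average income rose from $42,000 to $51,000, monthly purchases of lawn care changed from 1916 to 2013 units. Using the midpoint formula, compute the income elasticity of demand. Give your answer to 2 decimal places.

0.26

ΔQ = 97, ΔI = 9000. Midpoints: Ī = 46,500, Q̄ = 1964.5.
ε_I = (ΔQ/ΔI)(Ī/Q̄) = (97/9000)(46500/1964.5).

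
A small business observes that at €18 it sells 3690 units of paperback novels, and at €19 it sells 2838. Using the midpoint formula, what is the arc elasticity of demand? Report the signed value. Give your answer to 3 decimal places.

ΔQ = 2838 − 3690 = -852; ΔP = 19 − 18 = 1.
Midpoints: P̄ = 18.50, Q̄ = 3264.0.
ε = (ΔQ/ΔP)(P̄/Q̄) = (-852/1)(18.50/3264.0).

-4.829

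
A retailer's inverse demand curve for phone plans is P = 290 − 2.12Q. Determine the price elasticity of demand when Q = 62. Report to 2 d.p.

At Q = 62, P = 290 − 2.12(62) = 158.56.
dP/dQ = −2.12, so dQ/dP = 1/(−2.12) = -0.472.
ε = (dQ/dP)(P/Q) = (-0.472)(158.56/62).

-1.21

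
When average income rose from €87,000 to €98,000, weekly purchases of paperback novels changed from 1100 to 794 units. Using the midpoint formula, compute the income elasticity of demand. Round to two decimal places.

ΔQ = -306, ΔI = 11000. Midpoints: Ī = 92,500, Q̄ = 947.0.
ε_I = (ΔQ/ΔI)(Ī/Q̄) = (-306/11000)(92500/947.0).

-2.72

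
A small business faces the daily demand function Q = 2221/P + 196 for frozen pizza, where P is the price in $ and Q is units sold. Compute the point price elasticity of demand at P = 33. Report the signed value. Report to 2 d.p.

-0.26

At P = 33, Q = 263.303.
dQ/dP = −2221/P² = -2.039.
ε = (dQ/dP)(P/Q) = (-2.039)(33/263.303).
|ε| < 1, so demand is inelastic at this price.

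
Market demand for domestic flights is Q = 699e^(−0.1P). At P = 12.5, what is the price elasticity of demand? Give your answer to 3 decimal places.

At P = 12.5, Q = 200.267.
dQ/dP = −0.1·699e^(−0.1P) = −0.1Q = -20.027.
ε = (dQ/dP)(P/Q) = (-20.027)(12.5/200.267).

-1.250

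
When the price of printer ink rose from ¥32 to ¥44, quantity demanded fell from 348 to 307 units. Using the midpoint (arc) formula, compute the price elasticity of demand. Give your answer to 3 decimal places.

ΔQ = 307 − 348 = -41; ΔP = 44 − 32 = 12.
Midpoints: P̄ = 38.00, Q̄ = 327.5.
ε = (ΔQ/ΔP)(P̄/Q̄) = (-41/12)(38.00/327.5).

-0.396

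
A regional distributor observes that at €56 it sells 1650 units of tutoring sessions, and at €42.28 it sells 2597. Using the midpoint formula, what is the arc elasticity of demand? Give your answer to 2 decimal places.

ΔQ = 2597 − 1650 = 947; ΔP = 42.28 − 56 = -13.72.
Midpoints: P̄ = 49.14, Q̄ = 2123.5.
ε = (ΔQ/ΔP)(P̄/Q̄) = (947/-13.72)(49.14/2123.5).

-1.60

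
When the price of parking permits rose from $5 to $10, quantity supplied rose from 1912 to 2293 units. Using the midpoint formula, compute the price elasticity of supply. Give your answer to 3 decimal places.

0.272

ΔQ = 2293 − 1912 = 381; ΔP = 10 − 5 = 5.
Midpoints: P̄ = 7.50, Q̄ = 2102.5.
ε_s = (ΔQ/ΔP)(P̄/Q̄) = (381/5)(7.50/2102.5).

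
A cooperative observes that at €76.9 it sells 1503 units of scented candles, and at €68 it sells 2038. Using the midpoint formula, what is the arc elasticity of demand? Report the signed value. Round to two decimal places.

ΔQ = 2038 − 1503 = 535; ΔP = 68 − 76.9 = -8.9.
Midpoints: P̄ = 72.45, Q̄ = 1770.5.
ε = (ΔQ/ΔP)(P̄/Q̄) = (535/-8.9)(72.45/1770.5).

-2.46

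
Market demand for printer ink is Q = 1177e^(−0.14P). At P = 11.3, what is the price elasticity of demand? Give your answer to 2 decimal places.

-1.58

At P = 11.3, Q = 241.948.
dQ/dP = −0.14·1177e^(−0.14P) = −0.14Q = -33.873.
ε = (dQ/dP)(P/Q) = (-33.873)(11.3/241.948).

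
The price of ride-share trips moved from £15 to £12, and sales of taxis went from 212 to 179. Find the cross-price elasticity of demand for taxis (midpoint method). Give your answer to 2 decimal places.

0.76

ΔQ_x = 179 − 212 = -33; ΔP_y = 12 − 15 = -3.
Midpoints: P̄_y = 13.50, Q̄_x = 195.5.
ε_xy = (ΔQ_x/ΔP_y)(P̄_y/Q̄_x) = (-33/-3)(13.50/195.5).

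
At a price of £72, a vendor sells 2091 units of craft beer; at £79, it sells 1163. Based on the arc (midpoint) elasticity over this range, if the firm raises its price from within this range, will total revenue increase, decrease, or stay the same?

decrease

Arc ε = (-928/7)(75.50/1627.0) ≈ -6.152.
|ε| = 6.15 > 1, so demand is elastic. A price rise therefore reduces total revenue.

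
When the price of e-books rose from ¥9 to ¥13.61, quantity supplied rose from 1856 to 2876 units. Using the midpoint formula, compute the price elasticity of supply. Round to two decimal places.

ΔQ = 2876 − 1856 = 1020; ΔP = 13.61 − 9 = 4.61.
Midpoints: P̄ = 11.30, Q̄ = 2366.0.
ε_s = (ΔQ/ΔP)(P̄/Q̄) = (1020/4.61)(11.30/2366.0).

1.06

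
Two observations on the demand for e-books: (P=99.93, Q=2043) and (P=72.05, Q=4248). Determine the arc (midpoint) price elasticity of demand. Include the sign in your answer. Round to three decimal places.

ΔQ = 4248 − 2043 = 2205; ΔP = 72.05 − 99.93 = -27.88.
Midpoints: P̄ = 85.99, Q̄ = 3145.5.
ε = (ΔQ/ΔP)(P̄/Q̄) = (2205/-27.88)(85.99/3145.5).

-2.162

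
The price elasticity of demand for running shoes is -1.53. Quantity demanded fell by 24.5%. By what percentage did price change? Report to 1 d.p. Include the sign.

%ΔP ≈ %ΔQ / ε = (-24.5%)/(-1.53) = 16.01%.

16.0%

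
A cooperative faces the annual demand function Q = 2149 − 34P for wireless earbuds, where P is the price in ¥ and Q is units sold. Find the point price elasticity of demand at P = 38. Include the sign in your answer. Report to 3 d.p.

-1.508

At P = 38, Q = 857.
dQ/dP = −34.
ε = (dQ/dP)(P/Q) = (-34)(38/857).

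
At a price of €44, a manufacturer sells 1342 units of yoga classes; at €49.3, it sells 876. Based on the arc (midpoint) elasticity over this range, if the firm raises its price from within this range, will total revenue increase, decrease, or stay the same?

decrease

Arc ε = (-466/5.3)(46.65/1109.0) ≈ -3.699.
|ε| = 3.70 > 1, so demand is elastic. A price rise therefore reduces total revenue.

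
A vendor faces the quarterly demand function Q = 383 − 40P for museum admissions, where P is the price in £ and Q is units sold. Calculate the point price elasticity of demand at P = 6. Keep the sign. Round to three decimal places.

-1.678

At P = 6, Q = 143.
dQ/dP = −40.
ε = (dQ/dP)(P/Q) = (-40)(6/143).
|ε| > 1, so demand is elastic at this price.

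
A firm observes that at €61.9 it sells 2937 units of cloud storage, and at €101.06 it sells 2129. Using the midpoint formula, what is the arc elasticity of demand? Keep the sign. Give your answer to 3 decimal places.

-0.664

ΔQ = 2129 − 2937 = -808; ΔP = 101.06 − 61.9 = 39.16.
Midpoints: P̄ = 81.48, Q̄ = 2533.0.
ε = (ΔQ/ΔP)(P̄/Q̄) = (-808/39.16)(81.48/2533.0).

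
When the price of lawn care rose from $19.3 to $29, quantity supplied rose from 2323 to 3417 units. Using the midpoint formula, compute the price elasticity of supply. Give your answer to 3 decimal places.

ΔQ = 3417 − 2323 = 1094; ΔP = 29 − 19.3 = 9.7.
Midpoints: P̄ = 24.15, Q̄ = 2870.0.
ε_s = (ΔQ/ΔP)(P̄/Q̄) = (1094/9.7)(24.15/2870.0).

0.949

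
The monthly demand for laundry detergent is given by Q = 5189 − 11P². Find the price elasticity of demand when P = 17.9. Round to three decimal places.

At P = 17.9, Q = 1664.490.
dQ/dP = −22P = -393.800.
ε = (dQ/dP)(P/Q) = (-393.800)(17.9/1664.490).

-4.235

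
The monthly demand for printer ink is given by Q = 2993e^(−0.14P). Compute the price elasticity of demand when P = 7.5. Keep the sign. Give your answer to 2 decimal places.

At P = 7.5, Q = 1047.364.
dQ/dP = −0.14·2993e^(−0.14P) = −0.14Q = -146.631.
ε = (dQ/dP)(P/Q) = (-146.631)(7.5/1047.364).

-1.05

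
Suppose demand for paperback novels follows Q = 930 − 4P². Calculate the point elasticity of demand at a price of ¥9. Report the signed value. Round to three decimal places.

At P = 9, Q = 606.
dQ/dP = −8P = -72.
ε = (dQ/dP)(P/Q) = (-72)(9/606).
|ε| > 1, so demand is elastic at this price.

-1.069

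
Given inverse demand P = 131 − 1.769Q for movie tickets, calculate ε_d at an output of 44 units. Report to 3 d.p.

At Q = 44, P = 131 − 1.769(44) = 53.16.
dP/dQ = −1.769, so dQ/dP = 1/(−1.769) = -0.565.
ε = (dQ/dP)(P/Q) = (-0.565)(53.16/44).

-0.683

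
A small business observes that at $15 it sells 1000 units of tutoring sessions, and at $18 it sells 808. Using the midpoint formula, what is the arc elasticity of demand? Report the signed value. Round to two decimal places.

ΔQ = 808 − 1000 = -192; ΔP = 18 − 15 = 3.
Midpoints: P̄ = 16.50, Q̄ = 904.0.
ε = (ΔQ/ΔP)(P̄/Q̄) = (-192/3)(16.50/904.0).

-1.17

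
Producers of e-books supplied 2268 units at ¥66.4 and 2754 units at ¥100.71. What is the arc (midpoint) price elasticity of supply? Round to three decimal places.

0.471

ΔQ = 2754 − 2268 = 486; ΔP = 100.71 − 66.4 = 34.31.
Midpoints: P̄ = 83.56, Q̄ = 2511.0.
ε_s = (ΔQ/ΔP)(P̄/Q̄) = (486/34.31)(83.56/2511.0).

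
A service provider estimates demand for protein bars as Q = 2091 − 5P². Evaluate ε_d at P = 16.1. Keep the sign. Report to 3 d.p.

-3.261

At P = 16.1, Q = 794.950.
dQ/dP = −10P = -161.
ε = (dQ/dP)(P/Q) = (-161)(16.1/794.950).
|ε| > 1, so demand is elastic at this price.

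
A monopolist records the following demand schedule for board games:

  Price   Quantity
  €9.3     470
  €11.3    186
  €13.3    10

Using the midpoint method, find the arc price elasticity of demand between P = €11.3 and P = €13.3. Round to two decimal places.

At P = 11.3, Q = 186; at P = 13.3, Q = 10.
ΔQ = -176, ΔP = 2.0. Midpoints: P̄ = 12.30, Q̄ = 98.0.
ε = (ΔQ/ΔP)(P̄/Q̄) = (-176/2.0)(12.30/98.0).

-11.04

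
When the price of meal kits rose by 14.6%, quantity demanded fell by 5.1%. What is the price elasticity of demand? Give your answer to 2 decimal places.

ε = %ΔQ / %ΔP = (-5.1)/(14.6) = -0.349.

-0.35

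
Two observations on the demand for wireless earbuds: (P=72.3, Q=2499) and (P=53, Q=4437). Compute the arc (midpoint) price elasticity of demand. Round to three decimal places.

ΔQ = 4437 − 2499 = 1938; ΔP = 53 − 72.3 = -19.3.
Midpoints: P̄ = 62.65, Q̄ = 3468.0.
ε = (ΔQ/ΔP)(P̄/Q̄) = (1938/-19.3)(62.65/3468.0).

-1.814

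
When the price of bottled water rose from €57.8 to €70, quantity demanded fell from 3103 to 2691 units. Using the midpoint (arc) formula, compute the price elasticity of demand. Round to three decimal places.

ΔQ = 2691 − 3103 = -412; ΔP = 70 − 57.8 = 12.2.
Midpoints: P̄ = 63.90, Q̄ = 2897.0.
ε = (ΔQ/ΔP)(P̄/Q̄) = (-412/12.2)(63.90/2897.0).

-0.745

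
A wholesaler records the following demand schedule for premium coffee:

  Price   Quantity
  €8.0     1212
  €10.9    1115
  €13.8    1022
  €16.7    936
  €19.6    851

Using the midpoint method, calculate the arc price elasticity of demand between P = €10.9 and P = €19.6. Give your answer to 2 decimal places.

-0.47

At P = 10.9, Q = 1115; at P = 19.6, Q = 851.
ΔQ = -264, ΔP = 8.7. Midpoints: P̄ = 15.25, Q̄ = 983.0.
ε = (ΔQ/ΔP)(P̄/Q̄) = (-264/8.7)(15.25/983.0).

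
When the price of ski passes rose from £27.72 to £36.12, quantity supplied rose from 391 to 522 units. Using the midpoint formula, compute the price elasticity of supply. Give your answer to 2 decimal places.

ΔQ = 522 − 391 = 131; ΔP = 36.12 − 27.72 = 8.4.
Midpoints: P̄ = 31.92, Q̄ = 456.5.
ε_s = (ΔQ/ΔP)(P̄/Q̄) = (131/8.4)(31.92/456.5).

1.09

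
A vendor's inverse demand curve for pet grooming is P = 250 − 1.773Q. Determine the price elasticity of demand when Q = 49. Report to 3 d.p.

At Q = 49, P = 250 − 1.773(49) = 163.12.
dP/dQ = −1.773, so dQ/dP = 1/(−1.773) = -0.564.
ε = (dQ/dP)(P/Q) = (-0.564)(163.12/49).

-1.878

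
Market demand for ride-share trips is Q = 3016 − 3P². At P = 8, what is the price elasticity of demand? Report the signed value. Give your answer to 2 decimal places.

-0.14

At P = 8, Q = 2824.
dQ/dP = −6P = -48.
ε = (dQ/dP)(P/Q) = (-48)(8/2824).
|ε| < 1, so demand is inelastic at this price.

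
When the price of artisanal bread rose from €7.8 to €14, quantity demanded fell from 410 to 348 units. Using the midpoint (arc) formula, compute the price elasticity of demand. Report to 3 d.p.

-0.288

ΔQ = 348 − 410 = -62; ΔP = 14 − 7.8 = 6.2.
Midpoints: P̄ = 10.90, Q̄ = 379.0.
ε = (ΔQ/ΔP)(P̄/Q̄) = (-62/6.2)(10.90/379.0).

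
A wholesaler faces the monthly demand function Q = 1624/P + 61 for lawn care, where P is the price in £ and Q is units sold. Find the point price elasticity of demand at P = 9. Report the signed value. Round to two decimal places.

At P = 9, Q = 241.444.
dQ/dP = −1624/P² = -20.049.
ε = (dQ/dP)(P/Q) = (-20.049)(9/241.444).

-0.75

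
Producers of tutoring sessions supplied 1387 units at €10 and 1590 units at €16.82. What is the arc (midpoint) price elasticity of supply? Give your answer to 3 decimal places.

0.268

ΔQ = 1590 − 1387 = 203; ΔP = 16.82 − 10 = 6.82.
Midpoints: P̄ = 13.41, Q̄ = 1488.5.
ε_s = (ΔQ/ΔP)(P̄/Q̄) = (203/6.82)(13.41/1488.5).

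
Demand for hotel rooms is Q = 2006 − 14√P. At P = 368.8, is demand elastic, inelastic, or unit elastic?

inelastic

Q = 1737.142, dQ/dP = -0.365.
ε = (dQ/dP)(P/Q) ≈ -0.077.
|ε| = 0.08 < 1.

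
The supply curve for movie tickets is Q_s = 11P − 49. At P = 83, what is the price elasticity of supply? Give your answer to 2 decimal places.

At P = 83, Q_s = 864.
dQ_s/dP = 11.
ε_s = (dQ_s/dP)(P/Q_s) = (11)(83/864).

1.06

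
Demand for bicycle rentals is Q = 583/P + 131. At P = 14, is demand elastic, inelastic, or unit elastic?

Q = 172.643, dQ/dP = -2.974.
ε = (dQ/dP)(P/Q) ≈ -0.241.
|ε| = 0.24 < 1.

inelastic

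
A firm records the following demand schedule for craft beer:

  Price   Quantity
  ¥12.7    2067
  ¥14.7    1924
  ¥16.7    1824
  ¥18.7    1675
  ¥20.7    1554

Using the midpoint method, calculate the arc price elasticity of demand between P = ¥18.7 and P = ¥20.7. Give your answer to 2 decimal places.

-0.74

At P = 18.7, Q = 1675; at P = 20.7, Q = 1554.
ΔQ = -121, ΔP = 2.0. Midpoints: P̄ = 19.70, Q̄ = 1614.5.
ε = (ΔQ/ΔP)(P̄/Q̄) = (-121/2.0)(19.70/1614.5).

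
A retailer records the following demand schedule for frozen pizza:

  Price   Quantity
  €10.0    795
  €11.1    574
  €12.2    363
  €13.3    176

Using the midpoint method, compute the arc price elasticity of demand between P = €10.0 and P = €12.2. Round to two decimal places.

At P = 10.0, Q = 795; at P = 12.2, Q = 363.
ΔQ = -432, ΔP = 2.2. Midpoints: P̄ = 11.10, Q̄ = 579.0.
ε = (ΔQ/ΔP)(P̄/Q̄) = (-432/2.2)(11.10/579.0).

-3.76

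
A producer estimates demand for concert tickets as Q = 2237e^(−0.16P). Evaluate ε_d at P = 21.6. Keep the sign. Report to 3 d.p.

-3.456

At P = 21.6, Q = 70.590.
dQ/dP = −0.16·2237e^(−0.16P) = −0.16Q = -11.294.
ε = (dQ/dP)(P/Q) = (-11.294)(21.6/70.590).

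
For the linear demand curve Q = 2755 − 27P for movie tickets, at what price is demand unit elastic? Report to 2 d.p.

51.02

For linear demand Q = a − bP, ε = −bP/(a − bP). |ε| = 1 when bP = a − bP, i.e. P = a/(2b).
P = 2755/(2·27) = 2755/54 = 51.0185.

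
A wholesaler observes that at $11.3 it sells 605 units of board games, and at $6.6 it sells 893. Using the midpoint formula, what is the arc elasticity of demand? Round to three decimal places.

-0.732

ΔQ = 893 − 605 = 288; ΔP = 6.6 − 11.3 = -4.7.
Midpoints: P̄ = 8.95, Q̄ = 749.0.
ε = (ΔQ/ΔP)(P̄/Q̄) = (288/-4.7)(8.95/749.0).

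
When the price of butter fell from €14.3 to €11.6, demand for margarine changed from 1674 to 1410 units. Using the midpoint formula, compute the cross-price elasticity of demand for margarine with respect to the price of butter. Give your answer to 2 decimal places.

ΔQ_x = 1410 − 1674 = -264; ΔP_y = 11.6 − 14.3 = -2.7.
Midpoints: P̄_y = 12.95, Q̄_x = 1542.0.
ε_xy = (ΔQ_x/ΔP_y)(P̄_y/Q̄_x) = (-264/-2.7)(12.95/1542.0).
ε_xy > 0, so the goods are substitutes.

0.82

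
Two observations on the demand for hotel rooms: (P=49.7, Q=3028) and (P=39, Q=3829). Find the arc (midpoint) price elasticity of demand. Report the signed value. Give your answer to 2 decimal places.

ΔQ = 3829 − 3028 = 801; ΔP = 39 − 49.7 = -10.7.
Midpoints: P̄ = 44.35, Q̄ = 3428.5.
ε = (ΔQ/ΔP)(P̄/Q̄) = (801/-10.7)(44.35/3428.5).

-0.97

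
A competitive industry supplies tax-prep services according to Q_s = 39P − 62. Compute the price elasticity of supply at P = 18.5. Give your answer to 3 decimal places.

At P = 18.5, Q_s = 659.50.
dQ_s/dP = 39.
ε_s = (dQ_s/dP)(P/Q_s) = (39)(18.5/659.50).

1.094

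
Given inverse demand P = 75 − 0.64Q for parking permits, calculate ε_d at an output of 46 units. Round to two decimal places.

At Q = 46, P = 75 − 0.64(46) = 45.56.
dP/dQ = −0.64, so dQ/dP = 1/(−0.64) = -1.562.
ε = (dQ/dP)(P/Q) = (-1.562)(45.56/46).

-1.55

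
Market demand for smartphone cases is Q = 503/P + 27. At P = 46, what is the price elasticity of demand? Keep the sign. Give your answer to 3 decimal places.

At P = 46, Q = 37.935.
dQ/dP = −503/P² = -0.238.
ε = (dQ/dP)(P/Q) = (-0.238)(46/37.935).

-0.288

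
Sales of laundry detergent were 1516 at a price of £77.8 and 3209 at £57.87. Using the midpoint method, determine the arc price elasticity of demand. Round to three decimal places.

-2.439

ΔQ = 3209 − 1516 = 1693; ΔP = 57.87 − 77.8 = -19.93.
Midpoints: P̄ = 67.83, Q̄ = 2362.5.
ε = (ΔQ/ΔP)(P̄/Q̄) = (1693/-19.93)(67.83/2362.5).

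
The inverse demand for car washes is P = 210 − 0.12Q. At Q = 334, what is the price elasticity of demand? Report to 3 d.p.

At Q = 334, P = 210 − 0.12(334) = 169.92.
dP/dQ = −0.12, so dQ/dP = 1/(−0.12) = -8.333.
ε = (dQ/dP)(P/Q) = (-8.333)(169.92/334).

-4.240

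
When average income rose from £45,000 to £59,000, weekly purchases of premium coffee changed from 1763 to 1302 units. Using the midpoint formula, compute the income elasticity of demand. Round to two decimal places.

-1.12

ΔQ = -461, ΔI = 14000. Midpoints: Ī = 52,000, Q̄ = 1532.5.
ε_I = (ΔQ/ΔI)(Ī/Q̄) = (-461/14000)(52000/1532.5).
ε_I < 0, so the good is inferior.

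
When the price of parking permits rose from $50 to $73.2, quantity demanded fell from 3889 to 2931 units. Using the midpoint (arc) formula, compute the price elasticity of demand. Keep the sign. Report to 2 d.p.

-0.75

ΔQ = 2931 − 3889 = -958; ΔP = 73.2 − 50 = 23.2.
Midpoints: P̄ = 61.60, Q̄ = 3410.0.
ε = (ΔQ/ΔP)(P̄/Q̄) = (-958/23.2)(61.60/3410.0).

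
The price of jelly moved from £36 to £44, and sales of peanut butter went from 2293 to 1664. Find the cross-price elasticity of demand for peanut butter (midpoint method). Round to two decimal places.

ΔQ_x = 1664 − 2293 = -629; ΔP_y = 44 − 36 = 8.
Midpoints: P̄_y = 40.00, Q̄_x = 1978.5.
ε_xy = (ΔQ_x/ΔP_y)(P̄_y/Q̄_x) = (-629/8)(40.00/1978.5).
ε_xy < 0, so the goods are complements.

-1.59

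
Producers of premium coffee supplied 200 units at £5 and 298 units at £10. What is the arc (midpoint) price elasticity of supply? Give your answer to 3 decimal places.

ΔQ = 298 − 200 = 98; ΔP = 10 − 5 = 5.
Midpoints: P̄ = 7.50, Q̄ = 249.0.
ε_s = (ΔQ/ΔP)(P̄/Q̄) = (98/5)(7.50/249.0).

0.590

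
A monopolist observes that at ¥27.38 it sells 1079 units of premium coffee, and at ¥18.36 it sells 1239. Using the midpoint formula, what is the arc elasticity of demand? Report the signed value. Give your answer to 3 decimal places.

-0.350

ΔQ = 1239 − 1079 = 160; ΔP = 18.36 − 27.38 = -9.02.
Midpoints: P̄ = 22.87, Q̄ = 1159.0.
ε = (ΔQ/ΔP)(P̄/Q̄) = (160/-9.02)(22.87/1159.0).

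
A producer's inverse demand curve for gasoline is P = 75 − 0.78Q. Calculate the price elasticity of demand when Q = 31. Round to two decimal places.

-2.10

At Q = 31, P = 75 − 0.78(31) = 50.82.
dP/dQ = −0.78, so dQ/dP = 1/(−0.78) = -1.282.
ε = (dQ/dP)(P/Q) = (-1.282)(50.82/31).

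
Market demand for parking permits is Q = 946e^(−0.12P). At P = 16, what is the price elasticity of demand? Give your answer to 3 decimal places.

At P = 16, Q = 138.690.
dQ/dP = −0.12·946e^(−0.12P) = −0.12Q = -16.643.
ε = (dQ/dP)(P/Q) = (-16.643)(16/138.690).
|ε| > 1, so demand is elastic at this price.

-1.920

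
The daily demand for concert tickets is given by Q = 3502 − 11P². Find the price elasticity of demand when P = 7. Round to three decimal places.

-0.364

At P = 7, Q = 2963.
dQ/dP = −22P = -154.
ε = (dQ/dP)(P/Q) = (-154)(7/2963).
|ε| < 1, so demand is inelastic at this price.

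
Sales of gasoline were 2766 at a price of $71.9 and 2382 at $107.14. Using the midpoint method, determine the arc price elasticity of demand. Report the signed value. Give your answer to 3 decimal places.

-0.379

ΔQ = 2382 − 2766 = -384; ΔP = 107.14 − 71.9 = 35.24.
Midpoints: P̄ = 89.52, Q̄ = 2574.0.
ε = (ΔQ/ΔP)(P̄/Q̄) = (-384/35.24)(89.52/2574.0).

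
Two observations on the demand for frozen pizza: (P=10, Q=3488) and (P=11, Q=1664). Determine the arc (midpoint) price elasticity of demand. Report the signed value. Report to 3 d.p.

ΔQ = 1664 − 3488 = -1824; ΔP = 11 − 10 = 1.
Midpoints: P̄ = 10.50, Q̄ = 2576.0.
ε = (ΔQ/ΔP)(P̄/Q̄) = (-1824/1)(10.50/2576.0).

-7.435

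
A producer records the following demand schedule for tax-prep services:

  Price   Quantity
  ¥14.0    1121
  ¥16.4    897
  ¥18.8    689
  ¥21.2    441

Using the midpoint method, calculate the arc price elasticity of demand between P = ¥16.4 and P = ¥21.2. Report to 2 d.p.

-2.67

At P = 16.4, Q = 897; at P = 21.2, Q = 441.
ΔQ = -456, ΔP = 4.8. Midpoints: P̄ = 18.80, Q̄ = 669.0.
ε = (ΔQ/ΔP)(P̄/Q̄) = (-456/4.8)(18.80/669.0).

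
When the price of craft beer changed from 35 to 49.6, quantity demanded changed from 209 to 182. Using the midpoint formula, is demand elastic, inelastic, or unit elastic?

inelastic

Arc ε ≈ -0.400.
|ε| = 0.40 < 1.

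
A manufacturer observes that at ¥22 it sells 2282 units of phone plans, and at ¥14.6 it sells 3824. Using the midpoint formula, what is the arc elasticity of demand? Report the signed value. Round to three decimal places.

-1.249

ΔQ = 3824 − 2282 = 1542; ΔP = 14.6 − 22 = -7.4.
Midpoints: P̄ = 18.30, Q̄ = 3053.0.
ε = (ΔQ/ΔP)(P̄/Q̄) = (1542/-7.4)(18.30/3053.0).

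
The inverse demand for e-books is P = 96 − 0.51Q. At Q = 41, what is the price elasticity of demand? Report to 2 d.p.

-3.59

At Q = 41, P = 96 − 0.51(41) = 75.09.
dP/dQ = −0.51, so dQ/dP = 1/(−0.51) = -1.961.
ε = (dQ/dP)(P/Q) = (-1.961)(75.09/41).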